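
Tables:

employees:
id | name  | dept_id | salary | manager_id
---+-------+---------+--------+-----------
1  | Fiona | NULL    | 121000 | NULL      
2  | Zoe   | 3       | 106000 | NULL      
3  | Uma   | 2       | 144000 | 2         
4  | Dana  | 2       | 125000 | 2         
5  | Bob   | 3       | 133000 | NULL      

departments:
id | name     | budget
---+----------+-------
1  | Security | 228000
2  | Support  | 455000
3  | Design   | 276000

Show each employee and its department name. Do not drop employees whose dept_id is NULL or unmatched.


LEFT JOIN keeps every row from employees (the left table); where dept_id has no match in departments, the department columns become NULL. Walk through each employee:
  - employee 1 (Fiona): dept_id=NULL, no match -> kept with NULL
  - employee 2 (Zoe): dept_id=3 -> matches Design
  - employee 3 (Uma): dept_id=2 -> matches Support
  - employee 4 (Dana): dept_id=2 -> matches Support
  - employee 5 (Bob): dept_id=3 -> matches Design
All 5 rows appear; 1 has NULL department.

SQL:
SELECT a.name, b.name AS department
FROM employees a
LEFT JOIN departments b ON a.dept_id = b.id

Result:
name  | department
------+-----------
Fiona | NULL      
Zoe   | Design    
Uma   | Support   
Dana  | Support   
Bob   | Design    


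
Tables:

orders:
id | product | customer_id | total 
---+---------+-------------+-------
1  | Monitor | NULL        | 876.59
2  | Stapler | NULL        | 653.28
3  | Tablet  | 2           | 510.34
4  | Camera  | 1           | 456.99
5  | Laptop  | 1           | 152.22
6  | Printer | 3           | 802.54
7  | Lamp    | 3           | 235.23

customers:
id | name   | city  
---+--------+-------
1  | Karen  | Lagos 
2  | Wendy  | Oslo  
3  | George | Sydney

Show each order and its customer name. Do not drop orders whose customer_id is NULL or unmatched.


LEFT JOIN keeps every row from orders (the left table); where customer_id has no match in customers, the customer columns become NULL. Walk through each order:
  - order 1 (Monitor): customer_id=NULL, no match -> kept with NULL
  - order 2 (Stapler): customer_id=NULL, no match -> kept with NULL
  - order 3 (Tablet): customer_id=2 -> matches Wendy
  - order 4 (Camera): customer_id=1 -> matches Karen
  - order 5 (Laptop): customer_id=1 -> matches Karen
  - order 6 (Printer): customer_id=3 -> matches George
  - order 7 (Lamp): customer_id=3 -> matches George
All 7 rows appear; 2 have NULL customer.

SQL:
SELECT a.product, b.name AS customer
FROM orders a
LEFT JOIN customers b ON a.customer_id = b.id

Result:
product | customer
--------+---------
Monitor | NULL    
Stapler | NULL    
Tablet  | Wendy   
Camera  | Karen   
Laptop  | Karen   
Printer | George  
Lamp    | George  


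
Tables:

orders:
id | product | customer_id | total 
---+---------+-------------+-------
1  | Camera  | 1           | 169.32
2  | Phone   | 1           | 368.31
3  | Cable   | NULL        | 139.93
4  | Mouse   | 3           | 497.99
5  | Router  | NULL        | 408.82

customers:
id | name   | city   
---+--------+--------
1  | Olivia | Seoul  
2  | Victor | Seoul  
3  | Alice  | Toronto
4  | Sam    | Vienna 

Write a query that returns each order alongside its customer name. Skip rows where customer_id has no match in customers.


INNER JOIN keeps only orders rows whose customer_id matches an id in customers. Walk through each order:
  - order 1 (Camera): customer_id=1 -> matches Olivia
  - order 2 (Phone): customer_id=1 -> matches Olivia
  - order 3 (Cable): customer_id=NULL, no match -> dropped
  - order 4 (Mouse): customer_id=3 -> matches Alice
  - order 5 (Router): customer_id=NULL, no match -> dropped
So 2 of 5 rows are dropped.

SQL:
SELECT a.product, b.name AS customer
FROM orders a
INNER JOIN customers b ON a.customer_id = b.id

Result:
product | customer
--------+---------
Camera  | Olivia  
Phone   | Olivia  
Mouse   | Alice   


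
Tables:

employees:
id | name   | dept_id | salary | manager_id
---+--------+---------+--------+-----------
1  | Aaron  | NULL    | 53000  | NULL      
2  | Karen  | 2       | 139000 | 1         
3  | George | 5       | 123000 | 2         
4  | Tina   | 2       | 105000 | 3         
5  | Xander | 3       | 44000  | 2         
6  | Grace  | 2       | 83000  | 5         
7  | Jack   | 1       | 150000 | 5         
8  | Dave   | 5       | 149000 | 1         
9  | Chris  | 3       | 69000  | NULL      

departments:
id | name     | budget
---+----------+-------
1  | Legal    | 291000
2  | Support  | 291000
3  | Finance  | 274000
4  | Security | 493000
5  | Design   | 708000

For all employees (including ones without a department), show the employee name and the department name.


LEFT JOIN keeps every row from employees (the left table); where dept_id has no match in departments, the department columns become NULL. Walk through each employee:
  - employee 1 (Aaron): dept_id=NULL, no match -> kept with NULL
  - employee 2 (Karen): dept_id=2 -> matches Support
  - employee 3 (George): dept_id=5 -> matches Design
  - employee 4 (Tina): dept_id=2 -> matches Support
  - employee 5 (Xander): dept_id=3 -> matches Finance
  - employee 6 (Grace): dept_id=2 -> matches Support
  - employee 7 (Jack): dept_id=1 -> matches Legal
  - employee 8 (Dave): dept_id=5 -> matches Design
  - employee 9 (Chris): dept_id=3 -> matches Finance
All 9 rows appear; 1 has NULL department.

SQL:
SELECT a.name, b.name AS department
FROM employees a
LEFT JOIN departments b ON a.dept_id = b.id

Result:
name   | department
-------+-----------
Aaron  | NULL      
Karen  | Support   
George | Design    
Tina   | Support   
Xander | Finance   
Grace  | Support   
Jack   | Legal     
Dave   | Design    
Chris  | Finance   


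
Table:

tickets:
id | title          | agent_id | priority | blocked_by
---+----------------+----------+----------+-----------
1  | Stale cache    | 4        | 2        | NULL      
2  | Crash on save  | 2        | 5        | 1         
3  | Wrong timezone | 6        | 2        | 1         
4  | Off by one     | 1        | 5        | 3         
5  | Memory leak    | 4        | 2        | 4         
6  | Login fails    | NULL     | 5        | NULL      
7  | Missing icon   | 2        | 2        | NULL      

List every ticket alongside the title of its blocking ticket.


This is a self-join: tickets is joined to a second copy of itself, matching each row's blocked_by to another row's id. Use LEFT JOIN so rows with blocked_by=NULL are kept.
  - ticket 1 (Stale cache): blocked_by=NULL -> NULL
  - ticket 2 (Crash on save): blocked_by=1 -> Stale cache
  - ticket 3 (Wrong timezone): blocked_by=1 -> Stale cache
  - ticket 4 (Off by one): blocked_by=3 -> Wrong timezone
  - ticket 5 (Memory leak): blocked_by=4 -> Off by one
  - ticket 6 (Login fails): blocked_by=NULL -> NULL
  - ticket 7 (Missing icon): blocked_by=NULL -> NULL

SQL:
SELECT a.title AS item, b.title AS blocked_by
FROM tickets a
LEFT JOIN tickets b ON a.blocked_by = b.id

Result:
item           | blocked_by    
---------------+---------------
Stale cache    | NULL          
Crash on save  | Stale cache   
Wrong timezone | Stale cache   
Off by one     | Wrong timezone
Memory leak    | Off by one    
Login fails    | NULL          
Missing icon   | NULL          


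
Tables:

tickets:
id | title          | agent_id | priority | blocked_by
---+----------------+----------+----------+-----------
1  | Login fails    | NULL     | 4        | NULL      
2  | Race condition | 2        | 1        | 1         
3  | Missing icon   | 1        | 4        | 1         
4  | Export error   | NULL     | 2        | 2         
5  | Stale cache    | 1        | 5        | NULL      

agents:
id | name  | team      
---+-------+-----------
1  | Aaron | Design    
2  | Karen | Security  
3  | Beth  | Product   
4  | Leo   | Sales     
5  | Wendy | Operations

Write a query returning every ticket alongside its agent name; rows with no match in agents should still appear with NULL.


LEFT JOIN keeps every row from tickets (the left table); where agent_id has no match in agents, the agent columns become NULL. Walk through each ticket:
  - ticket 1 (Login fails): agent_id=NULL, no match -> kept with NULL
  - ticket 2 (Race condition): agent_id=2 -> matches Karen
  - ticket 3 (Missing icon): agent_id=1 -> matches Aaron
  - ticket 4 (Export error): agent_id=NULL, no match -> kept with NULL
  - ticket 5 (Stale cache): agent_id=1 -> matches Aaron
All 5 rows appear; 2 have NULL agent.

SQL:
SELECT a.title, b.name AS agent
FROM tickets a
LEFT JOIN agents b ON a.agent_id = b.id

Result:
title          | agent
---------------+------
Login fails    | NULL 
Race condition | Karen
Missing icon   | Aaron
Export error   | NULL 
Stale cache    | Aaron


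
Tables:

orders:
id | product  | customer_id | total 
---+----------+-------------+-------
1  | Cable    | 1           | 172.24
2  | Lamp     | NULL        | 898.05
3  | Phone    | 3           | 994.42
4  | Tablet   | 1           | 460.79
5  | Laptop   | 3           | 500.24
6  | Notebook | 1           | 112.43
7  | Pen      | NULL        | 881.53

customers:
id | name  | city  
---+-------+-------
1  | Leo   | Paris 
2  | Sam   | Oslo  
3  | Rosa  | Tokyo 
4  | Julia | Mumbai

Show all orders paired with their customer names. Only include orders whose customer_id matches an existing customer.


INNER JOIN keeps only orders rows whose customer_id matches an id in customers. Walk through each order:
  - order 1 (Cable): customer_id=1 -> matches Leo
  - order 2 (Lamp): customer_id=NULL, no match -> dropped
  - order 3 (Phone): customer_id=3 -> matches Rosa
  - order 4 (Tablet): customer_id=1 -> matches Leo
  - order 5 (Laptop): customer_id=3 -> matches Rosa
  - order 6 (Notebook): customer_id=1 -> matches Leo
  - order 7 (Pen): customer_id=NULL, no match -> dropped
So 2 of 7 rows are dropped.

SQL:
SELECT a.product, b.name AS customer
FROM orders a
INNER JOIN customers b ON a.customer_id = b.id

Result:
product  | customer
---------+---------
Cable    | Leo     
Phone    | Rosa    
Tablet   | Leo     
Laptop   | Rosa    
Notebook | Leo     


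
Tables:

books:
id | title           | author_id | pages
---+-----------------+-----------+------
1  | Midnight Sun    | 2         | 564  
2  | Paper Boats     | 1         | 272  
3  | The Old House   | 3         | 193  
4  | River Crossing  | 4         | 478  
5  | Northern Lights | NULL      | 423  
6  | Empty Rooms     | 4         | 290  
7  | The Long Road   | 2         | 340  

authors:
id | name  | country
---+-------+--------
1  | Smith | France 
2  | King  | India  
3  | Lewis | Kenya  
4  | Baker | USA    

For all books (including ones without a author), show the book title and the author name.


LEFT JOIN keeps every row from books (the left table); where author_id has no match in authors, the author columns become NULL. Walk through each book:
  - book 1 (Midnight Sun): author_id=2 -> matches King
  - book 2 (Paper Boats): author_id=1 -> matches Smith
  - book 3 (The Old House): author_id=3 -> matches Lewis
  - book 4 (River Crossing): author_id=4 -> matches Baker
  - book 5 (Northern Lights): author_id=NULL, no match -> kept with NULL
  - book 6 (Empty Rooms): author_id=4 -> matches Baker
  - book 7 (The Long Road): author_id=2 -> matches King
All 7 rows appear; 1 has NULL author.

SQL:
SELECT a.title, b.name AS author
FROM books a
LEFT JOIN authors b ON a.author_id = b.id

Result:
title           | author
----------------+-------
Midnight Sun    | King  
Paper Boats     | Smith 
The Old House   | Lewis 
River Crossing  | Baker 
Northern Lights | NULL  
Empty Rooms     | Baker 
The Long Road   | King  


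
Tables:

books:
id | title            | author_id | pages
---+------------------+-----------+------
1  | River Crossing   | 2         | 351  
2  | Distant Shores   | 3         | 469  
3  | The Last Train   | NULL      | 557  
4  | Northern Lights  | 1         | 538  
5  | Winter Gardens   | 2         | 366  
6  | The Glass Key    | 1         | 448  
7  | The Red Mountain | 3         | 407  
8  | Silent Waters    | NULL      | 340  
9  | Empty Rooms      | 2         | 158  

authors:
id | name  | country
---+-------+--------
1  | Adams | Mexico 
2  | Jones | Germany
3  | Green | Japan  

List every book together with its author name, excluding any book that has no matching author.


INNER JOIN keeps only books rows whose author_id matches an id in authors. Walk through each book:
  - book 1 (River Crossing): author_id=2 -> matches Jones
  - book 2 (Distant Shores): author_id=3 -> matches Green
  - book 3 (The Last Train): author_id=NULL, no match -> dropped
  - book 4 (Northern Lights): author_id=1 -> matches Adams
  - book 5 (Winter Gardens): author_id=2 -> matches Jones
  - book 6 (The Glass Key): author_id=1 -> matches Adams
  - book 7 (The Red Mountain): author_id=3 -> matches Green
  - book 8 (Silent Waters): author_id=NULL, no match -> dropped
  - book 9 (Empty Rooms): author_id=2 -> matches Jones
So 2 of 9 rows are dropped.

SQL:
SELECT a.title, b.name AS author
FROM books a
INNER JOIN authors b ON a.author_id = b.id

Result:
title            | author
-----------------+-------
River Crossing   | Jones 
Distant Shores   | Green 
Northern Lights  | Adams 
Winter Gardens   | Jones 
The Glass Key    | Adams 
The Red Mountain | Green 
Empty Rooms      | Jones 


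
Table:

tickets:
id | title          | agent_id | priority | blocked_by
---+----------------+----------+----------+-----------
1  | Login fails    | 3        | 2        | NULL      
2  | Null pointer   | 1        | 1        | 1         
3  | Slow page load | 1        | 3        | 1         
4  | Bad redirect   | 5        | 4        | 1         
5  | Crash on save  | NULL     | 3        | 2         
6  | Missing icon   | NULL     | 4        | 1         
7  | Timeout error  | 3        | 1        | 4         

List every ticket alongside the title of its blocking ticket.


This is a self-join: tickets is joined to a second copy of itself, matching each row's blocked_by to another row's id. Use LEFT JOIN so rows with blocked_by=NULL are kept.
  - ticket 1 (Login fails): blocked_by=NULL -> NULL
  - ticket 2 (Null pointer): blocked_by=1 -> Login fails
  - ticket 3 (Slow page load): blocked_by=1 -> Login fails
  - ticket 4 (Bad redirect): blocked_by=1 -> Login fails
  - ticket 5 (Crash on save): blocked_by=2 -> Null pointer
  - ticket 6 (Missing icon): blocked_by=1 -> Login fails
  - ticket 7 (Timeout error): blocked_by=4 -> Bad redirect

SQL:
SELECT a.title AS item, b.title AS blocked_by
FROM tickets a
LEFT JOIN tickets b ON a.blocked_by = b.id

Result:
item           | blocked_by  
---------------+-------------
Login fails    | NULL        
Null pointer   | Login fails 
Slow page load | Login fails 
Bad redirect   | Login fails 
Crash on save  | Null pointer
Missing icon   | Login fails 
Timeout error  | Bad redirect


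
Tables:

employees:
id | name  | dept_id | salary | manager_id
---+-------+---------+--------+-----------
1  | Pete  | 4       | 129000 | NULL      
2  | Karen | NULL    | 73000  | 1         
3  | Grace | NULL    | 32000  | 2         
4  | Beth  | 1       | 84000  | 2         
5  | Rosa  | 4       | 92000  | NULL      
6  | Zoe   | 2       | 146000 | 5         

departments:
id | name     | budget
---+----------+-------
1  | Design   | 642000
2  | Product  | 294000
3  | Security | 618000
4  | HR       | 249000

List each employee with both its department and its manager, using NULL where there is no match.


Two LEFT JOINs from the same base table employees: one to departments via dept_id, one to employees itself via manager_id. Both are LEFT so every employee is preserved.
Match against departments:
  - employee 1 (Pete): dept_id=4 -> matches HR
  - employee 2 (Karen): dept_id=NULL, no match -> kept with NULL
  - employee 3 (Grace): dept_id=NULL, no match -> kept with NULL
  - employee 4 (Beth): dept_id=1 -> matches Design
  - employee 5 (Rosa): dept_id=4 -> matches HR
  - employee 6 (Zoe): dept_id=2 -> matches Product
Match against employees (self):
  - employee 1 (Pete): manager_id=NULL -> NULL
  - employee 2 (Karen): manager_id=1 -> Pete
  - employee 3 (Grace): manager_id=2 -> Karen
  - employee 4 (Beth): manager_id=2 -> Karen
  - employee 5 (Rosa): manager_id=NULL -> NULL
  - employee 6 (Zoe): manager_id=5 -> Rosa

SQL:
SELECT a.name, b.name AS department, c.name AS manager
FROM employees a
LEFT JOIN departments b ON a.dept_id = b.id
LEFT JOIN employees c ON a.manager_id = c.id

Result:
name  | department | manager
------+------------+--------
Pete  | HR         | NULL   
Karen | NULL       | Pete   
Grace | NULL       | Karen  
Beth  | Design     | Karen  
Rosa  | HR         | NULL   
Zoe   | Product    | Rosa   


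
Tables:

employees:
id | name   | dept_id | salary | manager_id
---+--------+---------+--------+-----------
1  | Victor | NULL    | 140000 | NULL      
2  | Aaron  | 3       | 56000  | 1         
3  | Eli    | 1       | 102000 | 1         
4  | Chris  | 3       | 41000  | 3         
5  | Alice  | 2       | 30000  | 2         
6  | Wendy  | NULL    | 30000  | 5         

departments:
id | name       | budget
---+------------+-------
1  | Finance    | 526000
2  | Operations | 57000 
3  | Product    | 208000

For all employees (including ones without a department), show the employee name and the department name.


LEFT JOIN keeps every row from employees (the left table); where dept_id has no match in departments, the department columns become NULL. Walk through each employee:
  - employee 1 (Victor): dept_id=NULL, no match -> kept with NULL
  - employee 2 (Aaron): dept_id=3 -> matches Product
  - employee 3 (Eli): dept_id=1 -> matches Finance
  - employee 4 (Chris): dept_id=3 -> matches Product
  - employee 5 (Alice): dept_id=2 -> matches Operations
  - employee 6 (Wendy): dept_id=NULL, no match -> kept with NULL
All 6 rows appear; 2 have NULL department.

SQL:
SELECT a.name, b.name AS department
FROM employees a
LEFT JOIN departments b ON a.dept_id = b.id

Result:
name   | department
-------+-----------
Victor | NULL      
Aaron  | Product   
Eli    | Finance   
Chris  | Product   
Alice  | Operations
Wendy  | NULL      


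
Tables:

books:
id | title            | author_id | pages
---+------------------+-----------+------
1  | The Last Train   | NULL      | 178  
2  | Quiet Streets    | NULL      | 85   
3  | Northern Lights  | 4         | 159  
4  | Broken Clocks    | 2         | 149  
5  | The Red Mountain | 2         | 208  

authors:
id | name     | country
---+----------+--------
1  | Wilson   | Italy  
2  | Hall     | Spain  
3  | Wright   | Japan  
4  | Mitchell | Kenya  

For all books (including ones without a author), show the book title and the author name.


LEFT JOIN keeps every row from books (the left table); where author_id has no match in authors, the author columns become NULL. Walk through each book:
  - book 1 (The Last Train): author_id=NULL, no match -> kept with NULL
  - book 2 (Quiet Streets): author_id=NULL, no match -> kept with NULL
  - book 3 (Northern Lights): author_id=4 -> matches Mitchell
  - book 4 (Broken Clocks): author_id=2 -> matches Hall
  - book 5 (The Red Mountain): author_id=2 -> matches Hall
All 5 rows appear; 2 have NULL author.

SQL:
SELECT a.title, b.name AS author
FROM books a
LEFT JOIN authors b ON a.author_id = b.id

Result:
title            | author  
-----------------+---------
The Last Train   | NULL    
Quiet Streets    | NULL    
Northern Lights  | Mitchell
Broken Clocks    | Hall    
The Red Mountain | Hall    


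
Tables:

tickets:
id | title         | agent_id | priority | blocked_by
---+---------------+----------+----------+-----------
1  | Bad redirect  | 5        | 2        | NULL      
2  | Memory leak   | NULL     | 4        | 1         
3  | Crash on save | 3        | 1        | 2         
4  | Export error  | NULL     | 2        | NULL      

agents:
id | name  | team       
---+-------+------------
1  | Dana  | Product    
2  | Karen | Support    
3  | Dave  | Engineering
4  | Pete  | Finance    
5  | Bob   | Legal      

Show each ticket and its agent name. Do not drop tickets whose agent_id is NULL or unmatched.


LEFT JOIN keeps every row from tickets (the left table); where agent_id has no match in agents, the agent columns become NULL. Walk through each ticket:
  - ticket 1 (Bad redirect): agent_id=5 -> matches Bob
  - ticket 2 (Memory leak): agent_id=NULL, no match -> kept with NULL
  - ticket 3 (Crash on save): agent_id=3 -> matches Dave
  - ticket 4 (Export error): agent_id=NULL, no match -> kept with NULL
All 4 rows appear; 2 have NULL agent.

SQL:
SELECT a.title, b.name AS agent
FROM tickets a
LEFT JOIN agents b ON a.agent_id = b.id

Result:
title         | agent
--------------+------
Bad redirect  | Bob  
Memory leak   | NULL 
Crash on save | Dave 
Export error  | NULL 


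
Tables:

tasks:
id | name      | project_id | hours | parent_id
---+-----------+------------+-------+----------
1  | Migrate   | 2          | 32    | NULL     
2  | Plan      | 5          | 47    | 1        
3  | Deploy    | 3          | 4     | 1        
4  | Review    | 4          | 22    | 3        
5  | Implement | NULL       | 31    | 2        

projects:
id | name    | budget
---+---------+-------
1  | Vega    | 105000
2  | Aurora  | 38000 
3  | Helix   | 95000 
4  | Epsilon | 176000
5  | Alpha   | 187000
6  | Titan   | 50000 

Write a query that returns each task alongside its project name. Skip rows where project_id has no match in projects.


INNER JOIN keeps only tasks rows whose project_id matches an id in projects. Walk through each task:
  - task 1 (Migrate): project_id=2 -> matches Aurora
  - task 2 (Plan): project_id=5 -> matches Alpha
  - task 3 (Deploy): project_id=3 -> matches Helix
  - task 4 (Review): project_id=4 -> matches Epsilon
  - task 5 (Implement): project_id=NULL, no match -> dropped
So 1 of 5 rows is dropped.

SQL:
SELECT a.name, b.name AS project
FROM tasks a
INNER JOIN projects b ON a.project_id = b.id

Result:
name    | project
--------+--------
Migrate | Aurora 
Plan    | Alpha  
Deploy  | Helix  
Review  | Epsilon


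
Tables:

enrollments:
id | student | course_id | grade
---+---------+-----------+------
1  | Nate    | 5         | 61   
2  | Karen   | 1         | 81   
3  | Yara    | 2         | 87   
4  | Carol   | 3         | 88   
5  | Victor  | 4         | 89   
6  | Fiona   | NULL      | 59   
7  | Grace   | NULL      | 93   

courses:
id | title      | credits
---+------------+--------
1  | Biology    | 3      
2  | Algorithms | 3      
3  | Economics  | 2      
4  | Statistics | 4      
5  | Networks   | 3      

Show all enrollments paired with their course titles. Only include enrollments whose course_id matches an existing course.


INNER JOIN keeps only enrollments rows whose course_id matches an id in courses. Walk through each enrollment:
  - enrollment 1 (Nate): course_id=5 -> matches Networks
  - enrollment 2 (Karen): course_id=1 -> matches Biology
  - enrollment 3 (Yara): course_id=2 -> matches Algorithms
  - enrollment 4 (Carol): course_id=3 -> matches Economics
  - enrollment 5 (Victor): course_id=4 -> matches Statistics
  - enrollment 6 (Fiona): course_id=NULL, no match -> dropped
  - enrollment 7 (Grace): course_id=NULL, no match -> dropped
So 2 of 7 rows are dropped.

SQL:
SELECT a.student, b.title AS course
FROM enrollments a
INNER JOIN courses b ON a.course_id = b.id

Result:
student | course    
--------+-----------
Nate    | Networks  
Karen   | Biology   
Yara    | Algorithms
Carol   | Economics 
Victor  | Statistics


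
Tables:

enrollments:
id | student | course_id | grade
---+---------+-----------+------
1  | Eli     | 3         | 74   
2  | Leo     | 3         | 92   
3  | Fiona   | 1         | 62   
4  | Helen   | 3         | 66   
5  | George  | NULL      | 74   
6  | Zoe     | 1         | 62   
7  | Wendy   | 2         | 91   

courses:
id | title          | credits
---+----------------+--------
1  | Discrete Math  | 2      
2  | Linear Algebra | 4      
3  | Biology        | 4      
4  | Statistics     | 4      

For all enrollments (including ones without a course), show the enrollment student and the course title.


LEFT JOIN keeps every row from enrollments (the left table); where course_id has no match in courses, the course columns become NULL. Walk through each enrollment:
  - enrollment 1 (Eli): course_id=3 -> matches Biology
  - enrollment 2 (Leo): course_id=3 -> matches Biology
  - enrollment 3 (Fiona): course_id=1 -> matches Discrete Math
  - enrollment 4 (Helen): course_id=3 -> matches Biology
  - enrollment 5 (George): course_id=NULL, no match -> kept with NULL
  - enrollment 6 (Zoe): course_id=1 -> matches Discrete Math
  - enrollment 7 (Wendy): course_id=2 -> matches Linear Algebra
All 7 rows appear; 1 has NULL course.

SQL:
SELECT a.student, b.title AS course
FROM enrollments a
LEFT JOIN courses b ON a.course_id = b.id

Result:
student | course        
--------+---------------
Eli     | Biology       
Leo     | Biology       
Fiona   | Discrete Math 
Helen   | Biology       
George  | NULL          
Zoe     | Discrete Math 
Wendy   | Linear Algebra


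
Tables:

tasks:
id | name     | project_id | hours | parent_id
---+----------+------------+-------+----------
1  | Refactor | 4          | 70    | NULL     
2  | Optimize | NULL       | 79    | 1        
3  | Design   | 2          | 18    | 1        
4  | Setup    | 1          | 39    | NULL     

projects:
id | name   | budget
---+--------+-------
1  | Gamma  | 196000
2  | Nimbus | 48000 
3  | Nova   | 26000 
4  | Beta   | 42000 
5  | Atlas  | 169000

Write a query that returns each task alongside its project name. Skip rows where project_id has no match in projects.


INNER JOIN keeps only tasks rows whose project_id matches an id in projects. Walk through each task:
  - task 1 (Refactor): project_id=4 -> matches Beta
  - task 2 (Optimize): project_id=NULL, no match -> dropped
  - task 3 (Design): project_id=2 -> matches Nimbus
  - task 4 (Setup): project_id=1 -> matches Gamma
So 1 of 4 rows is dropped.

SQL:
SELECT a.name, b.name AS project
FROM tasks a
INNER JOIN projects b ON a.project_id = b.id

Result:
name     | project
---------+--------
Refactor | Beta   
Design   | Nimbus 
Setup    | Gamma  


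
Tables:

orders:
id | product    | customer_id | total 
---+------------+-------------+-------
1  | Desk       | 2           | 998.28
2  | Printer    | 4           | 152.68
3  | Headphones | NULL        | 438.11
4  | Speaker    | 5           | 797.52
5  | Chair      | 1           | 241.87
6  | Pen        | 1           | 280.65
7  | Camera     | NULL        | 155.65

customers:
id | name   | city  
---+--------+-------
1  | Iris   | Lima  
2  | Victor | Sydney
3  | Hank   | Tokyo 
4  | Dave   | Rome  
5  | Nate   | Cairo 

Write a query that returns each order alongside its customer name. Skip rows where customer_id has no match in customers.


INNER JOIN keeps only orders rows whose customer_id matches an id in customers. Walk through each order:
  - order 1 (Desk): customer_id=2 -> matches Victor
  - order 2 (Printer): customer_id=4 -> matches Dave
  - order 3 (Headphones): customer_id=NULL, no match -> dropped
  - order 4 (Speaker): customer_id=5 -> matches Nate
  - order 5 (Chair): customer_id=1 -> matches Iris
  - order 6 (Pen): customer_id=1 -> matches Iris
  - order 7 (Camera): customer_id=NULL, no match -> dropped
So 2 of 7 rows are dropped.

SQL:
SELECT a.product, b.name AS customer
FROM orders a
INNER JOIN customers b ON a.customer_id = b.id

Result:
product | customer
--------+---------
Desk    | Victor  
Printer | Dave    
Speaker | Nate    
Chair   | Iris    
Pen     | Iris    


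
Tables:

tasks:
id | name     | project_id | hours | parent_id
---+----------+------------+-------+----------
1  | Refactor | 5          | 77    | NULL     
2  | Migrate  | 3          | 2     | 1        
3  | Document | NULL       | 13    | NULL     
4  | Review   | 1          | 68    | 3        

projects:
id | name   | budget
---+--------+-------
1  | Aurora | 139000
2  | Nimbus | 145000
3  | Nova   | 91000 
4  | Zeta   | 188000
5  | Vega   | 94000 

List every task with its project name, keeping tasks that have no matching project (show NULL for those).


LEFT JOIN keeps every row from tasks (the left table); where project_id has no match in projects, the project columns become NULL. Walk through each task:
  - task 1 (Refactor): project_id=5 -> matches Vega
  - task 2 (Migrate): project_id=3 -> matches Nova
  - task 3 (Document): project_id=NULL, no match -> kept with NULL
  - task 4 (Review): project_id=1 -> matches Aurora
All 4 rows appear; 1 has NULL project.

SQL:
SELECT a.name, b.name AS project
FROM tasks a
LEFT JOIN projects b ON a.project_id = b.id

Result:
name     | project
---------+--------
Refactor | Vega   
Migrate  | Nova   
Document | NULL   
Review   | Aurora 


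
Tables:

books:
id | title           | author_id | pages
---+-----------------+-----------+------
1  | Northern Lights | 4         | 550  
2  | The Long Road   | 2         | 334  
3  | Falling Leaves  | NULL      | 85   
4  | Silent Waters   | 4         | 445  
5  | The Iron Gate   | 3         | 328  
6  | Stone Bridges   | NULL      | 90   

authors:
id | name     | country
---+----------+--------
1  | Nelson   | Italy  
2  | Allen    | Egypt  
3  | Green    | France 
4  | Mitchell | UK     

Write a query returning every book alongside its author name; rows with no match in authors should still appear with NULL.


LEFT JOIN keeps every row from books (the left table); where author_id has no match in authors, the author columns become NULL. Walk through each book:
  - book 1 (Northern Lights): author_id=4 -> matches Mitchell
  - book 2 (The Long Road): author_id=2 -> matches Allen
  - book 3 (Falling Leaves): author_id=NULL, no match -> kept with NULL
  - book 4 (Silent Waters): author_id=4 -> matches Mitchell
  - book 5 (The Iron Gate): author_id=3 -> matches Green
  - book 6 (Stone Bridges): author_id=NULL, no match -> kept with NULL
All 6 rows appear; 2 have NULL author.

SQL:
SELECT a.title, b.name AS author
FROM books a
LEFT JOIN authors b ON a.author_id = b.id

Result:
title           | author  
----------------+---------
Northern Lights | Mitchell
The Long Road   | Allen   
Falling Leaves  | NULL    
Silent Waters   | Mitchell
The Iron Gate   | Green   
Stone Bridges   | NULL    


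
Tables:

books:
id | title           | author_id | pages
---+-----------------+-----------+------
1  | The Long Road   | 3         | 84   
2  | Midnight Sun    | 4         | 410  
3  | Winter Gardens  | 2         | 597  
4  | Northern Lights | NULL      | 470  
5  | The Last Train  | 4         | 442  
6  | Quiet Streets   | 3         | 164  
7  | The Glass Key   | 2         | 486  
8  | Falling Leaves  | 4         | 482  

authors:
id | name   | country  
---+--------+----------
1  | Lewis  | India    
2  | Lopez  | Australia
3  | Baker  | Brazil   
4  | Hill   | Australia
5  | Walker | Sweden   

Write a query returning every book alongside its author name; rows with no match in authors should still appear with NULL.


LEFT JOIN keeps every row from books (the left table); where author_id has no match in authors, the author columns become NULL. Walk through each book:
  - book 1 (The Long Road): author_id=3 -> matches Baker
  - book 2 (Midnight Sun): author_id=4 -> matches Hill
  - book 3 (Winter Gardens): author_id=2 -> matches Lopez
  - book 4 (Northern Lights): author_id=NULL, no match -> kept with NULL
  - book 5 (The Last Train): author_id=4 -> matches Hill
  - book 6 (Quiet Streets): author_id=3 -> matches Baker
  - book 7 (The Glass Key): author_id=2 -> matches Lopez
  - book 8 (Falling Leaves): author_id=4 -> matches Hill
All 8 rows appear; 1 has NULL author.

SQL:
SELECT a.title, b.name AS author
FROM books a
LEFT JOIN authors b ON a.author_id = b.id

Result:
title           | author
----------------+-------
The Long Road   | Baker 
Midnight Sun    | Hill  
Winter Gardens  | Lopez 
Northern Lights | NULL  
The Last Train  | Hill  
Quiet Streets   | Baker 
The Glass Key   | Lopez 
Falling Leaves  | Hill  


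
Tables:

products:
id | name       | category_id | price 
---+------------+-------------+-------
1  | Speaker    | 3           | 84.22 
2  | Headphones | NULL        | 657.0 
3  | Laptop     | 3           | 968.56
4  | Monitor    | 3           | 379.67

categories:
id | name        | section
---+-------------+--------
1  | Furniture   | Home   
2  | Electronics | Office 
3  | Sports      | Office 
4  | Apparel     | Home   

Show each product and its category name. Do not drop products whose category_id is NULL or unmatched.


LEFT JOIN keeps every row from products (the left table); where category_id has no match in categories, the category columns become NULL. Walk through each product:
  - product 1 (Speaker): category_id=3 -> matches Sports
  - product 2 (Headphones): category_id=NULL, no match -> kept with NULL
  - product 3 (Laptop): category_id=3 -> matches Sports
  - product 4 (Monitor): category_id=3 -> matches Sports
All 4 rows appear; 1 has NULL category.

SQL:
SELECT a.name, b.name AS category
FROM products a
LEFT JOIN categories b ON a.category_id = b.id

Result:
name       | category
-----------+---------
Speaker    | Sports  
Headphones | NULL    
Laptop     | Sports  
Monitor    | Sports  


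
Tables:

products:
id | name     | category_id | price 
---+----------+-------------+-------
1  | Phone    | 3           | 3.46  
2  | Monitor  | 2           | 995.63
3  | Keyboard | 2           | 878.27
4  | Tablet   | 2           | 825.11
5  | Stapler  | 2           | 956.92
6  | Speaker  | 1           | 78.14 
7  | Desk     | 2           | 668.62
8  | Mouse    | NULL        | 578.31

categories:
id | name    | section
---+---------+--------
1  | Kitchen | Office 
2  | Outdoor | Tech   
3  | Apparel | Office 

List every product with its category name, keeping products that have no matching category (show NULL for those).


LEFT JOIN keeps every row from products (the left table); where category_id has no match in categories, the category columns become NULL. Walk through each product:
  - product 1 (Phone): category_id=3 -> matches Apparel
  - product 2 (Monitor): category_id=2 -> matches Outdoor
  - product 3 (Keyboard): category_id=2 -> matches Outdoor
  - product 4 (Tablet): category_id=2 -> matches Outdoor
  - product 5 (Stapler): category_id=2 -> matches Outdoor
  - product 6 (Speaker): category_id=1 -> matches Kitchen
  - product 7 (Desk): category_id=2 -> matches Outdoor
  - product 8 (Mouse): category_id=NULL, no match -> kept with NULL
All 8 rows appear; 1 has NULL category.

SQL:
SELECT a.name, b.name AS category
FROM products a
LEFT JOIN categories b ON a.category_id = b.id

Result:
name     | category
---------+---------
Phone    | Apparel 
Monitor  | Outdoor 
Keyboard | Outdoor 
Tablet   | Outdoor 
Stapler  | Outdoor 
Speaker  | Kitchen 
Desk     | Outdoor 
Mouse    | NULL    


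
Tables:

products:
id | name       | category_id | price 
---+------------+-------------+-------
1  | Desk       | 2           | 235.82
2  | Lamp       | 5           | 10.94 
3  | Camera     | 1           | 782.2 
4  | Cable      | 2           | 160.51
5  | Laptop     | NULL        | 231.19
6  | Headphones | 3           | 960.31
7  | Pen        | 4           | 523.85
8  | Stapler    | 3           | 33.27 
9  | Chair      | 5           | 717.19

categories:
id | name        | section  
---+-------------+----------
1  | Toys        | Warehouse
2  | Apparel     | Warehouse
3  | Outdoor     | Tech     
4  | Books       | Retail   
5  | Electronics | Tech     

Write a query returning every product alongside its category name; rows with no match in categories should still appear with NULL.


LEFT JOIN keeps every row from products (the left table); where category_id has no match in categories, the category columns become NULL. Walk through each product:
  - product 1 (Desk): category_id=2 -> matches Apparel
  - product 2 (Lamp): category_id=5 -> matches Electronics
  - product 3 (Camera): category_id=1 -> matches Toys
  - product 4 (Cable): category_id=2 -> matches Apparel
  - product 5 (Laptop): category_id=NULL, no match -> kept with NULL
  - product 6 (Headphones): category_id=3 -> matches Outdoor
  - product 7 (Pen): category_id=4 -> matches Books
  - product 8 (Stapler): category_id=3 -> matches Outdoor
  - product 9 (Chair): category_id=5 -> matches Electronics
All 9 rows appear; 1 has NULL category.

SQL:
SELECT a.name, b.name AS category
FROM products a
LEFT JOIN categories b ON a.category_id = b.id

Result:
name       | category   
-----------+------------
Desk       | Apparel    
Lamp       | Electronics
Camera     | Toys       
Cable      | Apparel    
Laptop     | NULL       
Headphones | Outdoor    
Pen        | Books      
Stapler    | Outdoor    
Chair      | Electronics


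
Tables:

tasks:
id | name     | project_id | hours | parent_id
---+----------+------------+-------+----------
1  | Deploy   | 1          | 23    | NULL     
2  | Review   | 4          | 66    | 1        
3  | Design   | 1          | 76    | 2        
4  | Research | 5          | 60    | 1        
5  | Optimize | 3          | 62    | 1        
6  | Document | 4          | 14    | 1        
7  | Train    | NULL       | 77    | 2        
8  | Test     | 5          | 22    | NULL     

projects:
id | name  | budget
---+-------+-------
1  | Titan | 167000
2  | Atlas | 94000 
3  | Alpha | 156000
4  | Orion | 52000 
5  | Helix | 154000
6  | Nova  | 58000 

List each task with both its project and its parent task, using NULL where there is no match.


Two LEFT JOINs from the same base table tasks: one to projects via project_id, one to tasks itself via parent_id. Both are LEFT so every task is preserved.
Match against projects:
  - task 1 (Deploy): project_id=1 -> matches Titan
  - task 2 (Review): project_id=4 -> matches Orion
  - task 3 (Design): project_id=1 -> matches Titan
  - task 4 (Research): project_id=5 -> matches Helix
  - task 5 (Optimize): project_id=3 -> matches Alpha
  - task 6 (Document): project_id=4 -> matches Orion
  - task 7 (Train): project_id=NULL, no match -> kept with NULL
  - task 8 (Test): project_id=5 -> matches Helix
Match against tasks (self):
  - task 1 (Deploy): parent_id=NULL -> NULL
  - task 2 (Review): parent_id=1 -> Deploy
  - task 3 (Design): parent_id=2 -> Review
  - task 4 (Research): parent_id=1 -> Deploy
  - task 5 (Optimize): parent_id=1 -> Deploy
  - task 6 (Document): parent_id=1 -> Deploy
  - task 7 (Train): parent_id=2 -> Review
  - task 8 (Test): parent_id=NULL -> NULL

SQL:
SELECT a.name, b.name AS project, c.name AS parent
FROM tasks a
LEFT JOIN projects b ON a.project_id = b.id
LEFT JOIN tasks c ON a.parent_id = c.id

Result:
name     | project | parent
---------+---------+-------
Deploy   | Titan   | NULL  
Review   | Orion   | Deploy
Design   | Titan   | Review
Research | Helix   | Deploy
Optimize | Alpha   | Deploy
Document | Orion   | Deploy
Train    | NULL    | Review
Test     | Helix   | NULL  


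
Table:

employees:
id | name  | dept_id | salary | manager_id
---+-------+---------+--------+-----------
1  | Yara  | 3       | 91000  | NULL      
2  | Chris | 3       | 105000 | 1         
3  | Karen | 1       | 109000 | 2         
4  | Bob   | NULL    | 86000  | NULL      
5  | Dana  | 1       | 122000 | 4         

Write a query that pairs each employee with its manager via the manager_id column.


This is a self-join: employees is joined to a second copy of itself, matching each row's manager_id to another row's id. Use LEFT JOIN so rows with manager_id=NULL are kept.
  - employee 1 (Yara): manager_id=NULL -> NULL
  - employee 2 (Chris): manager_id=1 -> Yara
  - employee 3 (Karen): manager_id=2 -> Chris
  - employee 4 (Bob): manager_id=NULL -> NULL
  - employee 5 (Dana): manager_id=4 -> Bob

SQL:
SELECT a.name AS item, b.name AS manager
FROM employees a
LEFT JOIN employees b ON a.manager_id = b.id

Result:
item  | manager
------+--------
Yara  | NULL   
Chris | Yara   
Karen | Chris  
Bob   | NULL   
Dana  | Bob    


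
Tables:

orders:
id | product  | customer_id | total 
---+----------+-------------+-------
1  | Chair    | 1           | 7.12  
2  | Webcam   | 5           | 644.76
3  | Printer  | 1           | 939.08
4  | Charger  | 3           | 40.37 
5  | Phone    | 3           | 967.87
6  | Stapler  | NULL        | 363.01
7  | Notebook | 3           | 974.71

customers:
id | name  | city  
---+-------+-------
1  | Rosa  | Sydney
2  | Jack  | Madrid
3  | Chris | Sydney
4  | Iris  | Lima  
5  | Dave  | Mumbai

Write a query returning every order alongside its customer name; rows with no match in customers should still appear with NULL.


LEFT JOIN keeps every row from orders (the left table); where customer_id has no match in customers, the customer columns become NULL. Walk through each order:
  - order 1 (Chair): customer_id=1 -> matches Rosa
  - order 2 (Webcam): customer_id=5 -> matches Dave
  - order 3 (Printer): customer_id=1 -> matches Rosa
  - order 4 (Charger): customer_id=3 -> matches Chris
  - order 5 (Phone): customer_id=3 -> matches Chris
  - order 6 (Stapler): customer_id=NULL, no match -> kept with NULL
  - order 7 (Notebook): customer_id=3 -> matches Chris
All 7 rows appear; 1 has NULL customer.

SQL:
SELECT a.product, b.name AS customer
FROM orders a
LEFT JOIN customers b ON a.customer_id = b.id

Result:
product  | customer
---------+---------
Chair    | Rosa    
Webcam   | Dave    
Printer  | Rosa    
Charger  | Chris   
Phone    | Chris   
Stapler  | NULL    
Notebook | Chris   
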